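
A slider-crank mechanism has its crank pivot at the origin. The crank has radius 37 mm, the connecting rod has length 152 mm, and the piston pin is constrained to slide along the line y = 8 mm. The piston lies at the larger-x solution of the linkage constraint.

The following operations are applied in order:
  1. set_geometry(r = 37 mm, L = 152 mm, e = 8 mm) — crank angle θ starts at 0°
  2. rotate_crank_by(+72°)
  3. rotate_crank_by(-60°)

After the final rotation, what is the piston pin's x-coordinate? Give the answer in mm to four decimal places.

188.1912

set_geometry: r = 37 mm, L = 152 mm, e = 8 mm; θ ← 0°
rotate_crank_by(+72°): θ ← 0° +72° = 72°
rotate_crank_by(-60°): θ ← 72° -60° = 12°
crank pin P = (r cos θ, r sin θ) = (36.191461, 7.692733)
h = r sin θ − e = 7.692733 − 8 = -0.307267
x = r cos θ + √(L² − h²) = 36.191461 + √(23104.0 − 0.0944) = 36.191461 + 151.999689 = 188.191151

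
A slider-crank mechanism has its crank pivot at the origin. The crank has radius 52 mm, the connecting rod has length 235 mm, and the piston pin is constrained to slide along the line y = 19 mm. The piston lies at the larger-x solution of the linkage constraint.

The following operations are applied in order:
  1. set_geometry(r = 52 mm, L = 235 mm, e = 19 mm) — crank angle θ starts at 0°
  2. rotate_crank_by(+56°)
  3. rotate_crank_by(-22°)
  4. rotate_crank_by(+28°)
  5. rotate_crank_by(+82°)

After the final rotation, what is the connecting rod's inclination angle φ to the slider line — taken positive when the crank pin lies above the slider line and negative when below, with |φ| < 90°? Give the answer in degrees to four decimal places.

2.8208

set_geometry: r = 52 mm, L = 235 mm, e = 19 mm; θ ← 0°
rotate_crank_by(+56°): θ ← 0° +56° = 56°
rotate_crank_by(-22°): θ ← 56° -22° = 34°
rotate_crank_by(+28°): θ ← 34° +28° = 62°
rotate_crank_by(+82°): θ ← 62° +82° = 144°
crank pin P = (r cos θ, r sin θ) = (-42.068884, 30.564833)
h = r sin θ − e = 30.564833 − 19 = 11.564833
sin φ = h / L = 11.564833 / 235 = 0.04921206
φ = arcsin(0.04921206) = 2.820782°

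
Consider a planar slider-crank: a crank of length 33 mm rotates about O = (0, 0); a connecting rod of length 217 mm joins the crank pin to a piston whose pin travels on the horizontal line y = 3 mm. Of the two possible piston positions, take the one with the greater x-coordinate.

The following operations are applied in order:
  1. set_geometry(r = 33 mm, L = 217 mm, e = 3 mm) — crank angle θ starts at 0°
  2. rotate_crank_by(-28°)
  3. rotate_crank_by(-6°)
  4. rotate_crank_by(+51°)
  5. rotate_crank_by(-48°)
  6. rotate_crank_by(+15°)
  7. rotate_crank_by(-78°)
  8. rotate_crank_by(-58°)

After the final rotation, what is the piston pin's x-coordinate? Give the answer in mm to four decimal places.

187.0733

set_geometry: r = 33 mm, L = 217 mm, e = 3 mm; θ ← 0°
rotate_crank_by(-28°): θ ← 0° -28° = -28°
rotate_crank_by(-6°): θ ← -28° -6° = -34°
rotate_crank_by(+51°): θ ← -34° +51° = 17°
rotate_crank_by(-48°): θ ← 17° -48° = -31°
rotate_crank_by(+15°): θ ← -31° +15° = -16°
rotate_crank_by(-78°): θ ← -16° -78° = -94°
rotate_crank_by(-58°): θ ← -94° -58° = -152°
crank pin P = (r cos θ, r sin θ) = (-29.137271, -15.492562)
h = r sin θ − e = -15.492562 − 3 = -18.492562
x = r cos θ + √(L² − h²) = -29.137271 + √(47089.0 − 341.9748) = -29.137271 + 216.210604 = 187.073333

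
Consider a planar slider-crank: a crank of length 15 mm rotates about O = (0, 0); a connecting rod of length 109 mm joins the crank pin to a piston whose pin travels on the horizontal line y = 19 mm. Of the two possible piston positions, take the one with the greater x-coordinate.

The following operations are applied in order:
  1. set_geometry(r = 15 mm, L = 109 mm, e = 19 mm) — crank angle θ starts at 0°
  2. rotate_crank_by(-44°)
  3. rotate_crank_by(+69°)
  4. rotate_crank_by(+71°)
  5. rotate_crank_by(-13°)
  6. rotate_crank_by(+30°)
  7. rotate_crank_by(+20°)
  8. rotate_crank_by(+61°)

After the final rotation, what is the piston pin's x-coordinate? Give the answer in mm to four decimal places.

set_geometry: r = 15 mm, L = 109 mm, e = 19 mm; θ ← 0°
rotate_crank_by(-44°): θ ← 0° -44° = -44°
rotate_crank_by(+69°): θ ← -44° +69° = 25°
rotate_crank_by(+71°): θ ← 25° +71° = 96°
rotate_crank_by(-13°): θ ← 96° -13° = 83°
rotate_crank_by(+30°): θ ← 83° +30° = 113°
rotate_crank_by(+20°): θ ← 113° +20° = 133°
rotate_crank_by(+61°): θ ← 133° +61° = 194°
crank pin P = (r cos θ, r sin θ) = (-14.554436, -3.628828)
h = r sin θ − e = -3.628828 − 19 = -22.628828
x = r cos θ + √(L² − h²) = -14.554436 + √(11881.0 − 512.0639) = -14.554436 + 106.625213 = 92.070777

92.0708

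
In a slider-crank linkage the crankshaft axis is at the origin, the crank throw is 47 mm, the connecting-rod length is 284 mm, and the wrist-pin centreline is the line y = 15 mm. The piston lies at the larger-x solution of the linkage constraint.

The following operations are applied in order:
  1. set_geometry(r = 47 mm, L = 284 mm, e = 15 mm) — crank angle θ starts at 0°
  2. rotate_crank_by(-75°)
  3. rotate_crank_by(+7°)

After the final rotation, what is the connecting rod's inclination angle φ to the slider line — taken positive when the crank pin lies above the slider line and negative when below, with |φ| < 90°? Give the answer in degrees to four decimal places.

set_geometry: r = 47 mm, L = 284 mm, e = 15 mm; θ ← 0°
rotate_crank_by(-75°): θ ← 0° -75° = -75°
rotate_crank_by(+7°): θ ← -75° +7° = -68°
crank pin P = (r cos θ, r sin θ) = (17.606510, -43.577641)
h = r sin θ − e = -43.577641 − 15 = -58.577641
sin φ = h / L = -58.577641 / 284 = -0.20625930
φ = arcsin(-0.20625930) = -11.903227°

-11.9032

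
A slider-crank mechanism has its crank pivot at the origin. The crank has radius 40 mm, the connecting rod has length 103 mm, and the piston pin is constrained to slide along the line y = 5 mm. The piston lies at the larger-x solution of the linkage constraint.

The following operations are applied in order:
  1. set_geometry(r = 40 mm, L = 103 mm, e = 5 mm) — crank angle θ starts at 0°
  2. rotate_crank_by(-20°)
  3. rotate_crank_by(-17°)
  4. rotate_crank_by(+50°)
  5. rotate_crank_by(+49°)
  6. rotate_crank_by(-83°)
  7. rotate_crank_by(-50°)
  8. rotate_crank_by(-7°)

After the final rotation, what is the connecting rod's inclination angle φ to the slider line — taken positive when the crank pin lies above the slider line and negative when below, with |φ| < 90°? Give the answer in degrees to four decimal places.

set_geometry: r = 40 mm, L = 103 mm, e = 5 mm; θ ← 0°
rotate_crank_by(-20°): θ ← 0° -20° = -20°
rotate_crank_by(-17°): θ ← -20° -17° = -37°
rotate_crank_by(+50°): θ ← -37° +50° = 13°
rotate_crank_by(+49°): θ ← 13° +49° = 62°
rotate_crank_by(-83°): θ ← 62° -83° = -21°
rotate_crank_by(-50°): θ ← -21° -50° = -71°
rotate_crank_by(-7°): θ ← -71° -7° = -78°
crank pin P = (r cos θ, r sin θ) = (8.316468, -39.125904)
h = r sin θ − e = -39.125904 − 5 = -44.125904
sin φ = h / L = -44.125904 / 103 = -0.42840684
φ = arcsin(-0.42840684) = -25.366496°

-25.3665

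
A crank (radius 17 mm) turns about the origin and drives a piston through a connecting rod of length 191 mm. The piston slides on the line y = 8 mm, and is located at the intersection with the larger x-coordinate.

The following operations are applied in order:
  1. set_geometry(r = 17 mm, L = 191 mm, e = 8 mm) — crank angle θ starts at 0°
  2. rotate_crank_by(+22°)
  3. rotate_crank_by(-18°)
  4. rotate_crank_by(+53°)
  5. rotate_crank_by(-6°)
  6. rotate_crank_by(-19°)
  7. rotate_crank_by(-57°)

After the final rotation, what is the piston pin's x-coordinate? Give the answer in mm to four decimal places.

set_geometry: r = 17 mm, L = 191 mm, e = 8 mm; θ ← 0°
rotate_crank_by(+22°): θ ← 0° +22° = 22°
rotate_crank_by(-18°): θ ← 22° -18° = 4°
rotate_crank_by(+53°): θ ← 4° +53° = 57°
rotate_crank_by(-6°): θ ← 57° -6° = 51°
rotate_crank_by(-19°): θ ← 51° -19° = 32°
rotate_crank_by(-57°): θ ← 32° -57° = -25°
crank pin P = (r cos θ, r sin θ) = (15.407232, -7.184510)
h = r sin θ − e = -7.184510 − 8 = -15.184510
x = r cos θ + √(L² − h²) = 15.407232 + √(36481.0 − 230.5694) = 15.407232 + 190.395459 = 205.802691

205.8027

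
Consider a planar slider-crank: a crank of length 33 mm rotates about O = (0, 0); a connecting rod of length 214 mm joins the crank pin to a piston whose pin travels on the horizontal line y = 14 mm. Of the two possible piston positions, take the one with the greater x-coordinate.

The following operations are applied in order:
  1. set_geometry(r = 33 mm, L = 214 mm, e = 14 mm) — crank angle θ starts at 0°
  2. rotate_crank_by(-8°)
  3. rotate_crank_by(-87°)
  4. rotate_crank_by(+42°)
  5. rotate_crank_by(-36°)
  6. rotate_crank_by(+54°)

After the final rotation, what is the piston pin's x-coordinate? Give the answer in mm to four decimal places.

238.4835

set_geometry: r = 33 mm, L = 214 mm, e = 14 mm; θ ← 0°
rotate_crank_by(-8°): θ ← 0° -8° = -8°
rotate_crank_by(-87°): θ ← -8° -87° = -95°
rotate_crank_by(+42°): θ ← -95° +42° = -53°
rotate_crank_by(-36°): θ ← -53° -36° = -89°
rotate_crank_by(+54°): θ ← -89° +54° = -35°
crank pin P = (r cos θ, r sin θ) = (27.032017, -18.928022)
h = r sin θ − e = -18.928022 − 14 = -32.928022
x = r cos θ + √(L² − h²) = 27.032017 + √(45796.0 − 1084.2547) = 27.032017 + 211.451520 = 238.483538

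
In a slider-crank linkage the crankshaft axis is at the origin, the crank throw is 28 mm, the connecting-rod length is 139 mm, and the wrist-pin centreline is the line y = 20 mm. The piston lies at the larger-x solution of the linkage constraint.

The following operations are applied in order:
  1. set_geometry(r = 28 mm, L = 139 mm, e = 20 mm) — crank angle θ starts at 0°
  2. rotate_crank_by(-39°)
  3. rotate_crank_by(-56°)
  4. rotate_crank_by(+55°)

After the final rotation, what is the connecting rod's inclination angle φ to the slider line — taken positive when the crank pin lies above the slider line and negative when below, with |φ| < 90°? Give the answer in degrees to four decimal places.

set_geometry: r = 28 mm, L = 139 mm, e = 20 mm; θ ← 0°
rotate_crank_by(-39°): θ ← 0° -39° = -39°
rotate_crank_by(-56°): θ ← -39° -56° = -95°
rotate_crank_by(+55°): θ ← -95° +55° = -40°
crank pin P = (r cos θ, r sin θ) = (21.449244, -17.998053)
h = r sin θ − e = -17.998053 − 20 = -37.998053
sin φ = h / L = -37.998053 / 139 = -0.27336729
φ = arcsin(-0.27336729) = -15.864739°

-15.8647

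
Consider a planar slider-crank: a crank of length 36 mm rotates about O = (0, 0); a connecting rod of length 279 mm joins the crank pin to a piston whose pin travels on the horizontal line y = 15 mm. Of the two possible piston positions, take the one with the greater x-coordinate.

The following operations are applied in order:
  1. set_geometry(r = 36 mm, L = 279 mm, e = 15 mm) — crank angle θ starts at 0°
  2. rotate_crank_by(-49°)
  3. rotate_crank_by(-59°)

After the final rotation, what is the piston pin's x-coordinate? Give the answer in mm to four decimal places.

set_geometry: r = 36 mm, L = 279 mm, e = 15 mm; θ ← 0°
rotate_crank_by(-49°): θ ← 0° -49° = -49°
rotate_crank_by(-59°): θ ← -49° -59° = -108°
crank pin P = (r cos θ, r sin θ) = (-11.124612, -34.238035)
h = r sin θ − e = -34.238035 − 15 = -49.238035
x = r cos θ + √(L² − h²) = -11.124612 + √(77841.0 − 2424.3840) = -11.124612 + 274.620859 = 263.496247

263.4962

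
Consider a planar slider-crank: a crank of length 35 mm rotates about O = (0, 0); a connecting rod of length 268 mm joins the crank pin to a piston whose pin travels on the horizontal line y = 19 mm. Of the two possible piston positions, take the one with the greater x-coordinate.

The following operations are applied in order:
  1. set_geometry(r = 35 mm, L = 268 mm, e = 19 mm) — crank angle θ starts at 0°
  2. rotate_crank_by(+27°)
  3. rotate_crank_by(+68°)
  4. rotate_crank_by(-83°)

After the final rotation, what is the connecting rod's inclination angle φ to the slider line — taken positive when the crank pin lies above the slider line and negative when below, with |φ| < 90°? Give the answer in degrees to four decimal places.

set_geometry: r = 35 mm, L = 268 mm, e = 19 mm; θ ← 0°
rotate_crank_by(+27°): θ ← 0° +27° = 27°
rotate_crank_by(+68°): θ ← 27° +68° = 95°
rotate_crank_by(-83°): θ ← 95° -83° = 12°
crank pin P = (r cos θ, r sin θ) = (34.235166, 7.276909)
h = r sin θ − e = 7.276909 − 19 = -11.723091
sin φ = h / L = -11.723091 / 268 = -0.04374288
φ = arcsin(-0.04374288) = -2.507082°

-2.5071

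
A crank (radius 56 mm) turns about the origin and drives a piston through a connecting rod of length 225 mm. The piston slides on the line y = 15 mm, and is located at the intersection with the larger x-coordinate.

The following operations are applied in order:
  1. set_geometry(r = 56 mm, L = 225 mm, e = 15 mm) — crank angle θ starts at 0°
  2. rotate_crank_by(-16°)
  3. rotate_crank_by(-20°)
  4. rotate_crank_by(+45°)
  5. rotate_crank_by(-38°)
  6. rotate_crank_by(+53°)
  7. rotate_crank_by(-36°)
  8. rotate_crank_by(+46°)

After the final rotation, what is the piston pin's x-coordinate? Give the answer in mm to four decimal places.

270.8338

set_geometry: r = 56 mm, L = 225 mm, e = 15 mm; θ ← 0°
rotate_crank_by(-16°): θ ← 0° -16° = -16°
rotate_crank_by(-20°): θ ← -16° -20° = -36°
rotate_crank_by(+45°): θ ← -36° +45° = 9°
rotate_crank_by(-38°): θ ← 9° -38° = -29°
rotate_crank_by(+53°): θ ← -29° +53° = 24°
rotate_crank_by(-36°): θ ← 24° -36° = -12°
rotate_crank_by(+46°): θ ← -12° +46° = 34°
crank pin P = (r cos θ, r sin θ) = (46.426104, 31.314803)
h = r sin θ − e = 31.314803 − 15 = 16.314803
x = r cos θ + √(L² − h²) = 46.426104 + √(50625.0 − 266.1728) = 46.426104 + 224.407725 = 270.833829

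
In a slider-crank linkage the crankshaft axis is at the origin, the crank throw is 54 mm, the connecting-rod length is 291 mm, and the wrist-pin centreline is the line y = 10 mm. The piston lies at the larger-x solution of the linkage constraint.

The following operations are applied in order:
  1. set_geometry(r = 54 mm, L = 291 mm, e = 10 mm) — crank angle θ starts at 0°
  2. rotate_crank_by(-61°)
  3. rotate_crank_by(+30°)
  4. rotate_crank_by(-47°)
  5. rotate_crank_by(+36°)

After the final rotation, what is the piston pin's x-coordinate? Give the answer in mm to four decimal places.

set_geometry: r = 54 mm, L = 291 mm, e = 10 mm; θ ← 0°
rotate_crank_by(-61°): θ ← 0° -61° = -61°
rotate_crank_by(+30°): θ ← -61° +30° = -31°
rotate_crank_by(-47°): θ ← -31° -47° = -78°
rotate_crank_by(+36°): θ ← -78° +36° = -42°
crank pin P = (r cos θ, r sin θ) = (40.129821, -36.133053)
h = r sin θ − e = -36.133053 − 10 = -46.133053
x = r cos θ + √(L² − h²) = 40.129821 + √(84681.0 − 2128.2586) = 40.129821 + 287.319929 = 327.449749

327.4497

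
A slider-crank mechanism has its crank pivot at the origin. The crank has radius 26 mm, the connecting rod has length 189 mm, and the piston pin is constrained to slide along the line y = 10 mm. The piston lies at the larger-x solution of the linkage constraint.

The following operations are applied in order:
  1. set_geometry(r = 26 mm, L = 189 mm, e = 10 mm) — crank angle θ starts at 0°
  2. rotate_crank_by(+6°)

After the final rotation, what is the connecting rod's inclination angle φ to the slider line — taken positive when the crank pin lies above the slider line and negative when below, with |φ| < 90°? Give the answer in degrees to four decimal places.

set_geometry: r = 26 mm, L = 189 mm, e = 10 mm; θ ← 0°
rotate_crank_by(+6°): θ ← 0° +6° = 6°
crank pin P = (r cos θ, r sin θ) = (25.857569, 2.717740)
h = r sin θ − e = 2.717740 − 10 = -7.282260
sin φ = h / L = -7.282260 / 189 = -0.03853048
φ = arcsin(-0.03853048) = -2.208180°

-2.2082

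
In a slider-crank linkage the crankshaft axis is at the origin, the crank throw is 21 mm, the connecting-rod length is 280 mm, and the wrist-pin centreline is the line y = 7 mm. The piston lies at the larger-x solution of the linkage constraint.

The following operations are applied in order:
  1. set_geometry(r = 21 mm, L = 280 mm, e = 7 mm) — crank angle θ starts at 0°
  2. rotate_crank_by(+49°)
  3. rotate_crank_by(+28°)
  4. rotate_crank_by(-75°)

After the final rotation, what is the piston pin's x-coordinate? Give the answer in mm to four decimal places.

300.9171

set_geometry: r = 21 mm, L = 280 mm, e = 7 mm; θ ← 0°
rotate_crank_by(+49°): θ ← 0° +49° = 49°
rotate_crank_by(+28°): θ ← 49° +28° = 77°
rotate_crank_by(-75°): θ ← 77° -75° = 2°
crank pin P = (r cos θ, r sin θ) = (20.987207, 0.732889)
h = r sin θ − e = 0.732889 − 7 = -6.267111
x = r cos θ + √(L² − h²) = 20.987207 + √(78400.0 − 39.2767) = 20.987207 + 279.929854 = 300.917062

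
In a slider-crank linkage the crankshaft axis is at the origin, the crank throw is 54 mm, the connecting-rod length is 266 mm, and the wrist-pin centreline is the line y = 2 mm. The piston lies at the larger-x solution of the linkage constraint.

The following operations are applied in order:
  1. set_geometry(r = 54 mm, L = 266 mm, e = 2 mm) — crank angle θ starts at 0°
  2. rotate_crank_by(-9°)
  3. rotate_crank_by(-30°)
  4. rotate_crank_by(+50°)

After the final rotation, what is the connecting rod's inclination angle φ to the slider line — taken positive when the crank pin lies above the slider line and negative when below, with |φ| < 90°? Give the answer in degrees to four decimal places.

set_geometry: r = 54 mm, L = 266 mm, e = 2 mm; θ ← 0°
rotate_crank_by(-9°): θ ← 0° -9° = -9°
rotate_crank_by(-30°): θ ← -9° -30° = -39°
rotate_crank_by(+50°): θ ← -39° +50° = 11°
crank pin P = (r cos θ, r sin θ) = (53.007868, 10.303686)
h = r sin θ − e = 10.303686 − 2 = 8.303686
sin φ = h / L = 8.303686 / 266 = 0.03121686
φ = arcsin(0.03121686) = 1.788885°

1.7889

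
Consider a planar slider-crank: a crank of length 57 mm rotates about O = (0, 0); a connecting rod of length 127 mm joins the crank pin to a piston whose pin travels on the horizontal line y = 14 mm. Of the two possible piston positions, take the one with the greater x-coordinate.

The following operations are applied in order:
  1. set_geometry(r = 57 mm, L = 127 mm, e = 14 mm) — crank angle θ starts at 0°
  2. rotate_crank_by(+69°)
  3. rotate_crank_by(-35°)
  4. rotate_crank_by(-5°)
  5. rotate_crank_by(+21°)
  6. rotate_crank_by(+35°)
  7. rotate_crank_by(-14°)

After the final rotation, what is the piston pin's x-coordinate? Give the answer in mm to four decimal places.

set_geometry: r = 57 mm, L = 127 mm, e = 14 mm; θ ← 0°
rotate_crank_by(+69°): θ ← 0° +69° = 69°
rotate_crank_by(-35°): θ ← 69° -35° = 34°
rotate_crank_by(-5°): θ ← 34° -5° = 29°
rotate_crank_by(+21°): θ ← 29° +21° = 50°
rotate_crank_by(+35°): θ ← 50° +35° = 85°
rotate_crank_by(-14°): θ ← 85° -14° = 71°
crank pin P = (r cos θ, r sin θ) = (18.557385, 53.894559)
h = r sin θ − e = 53.894559 − 14 = 39.894559
x = r cos θ + √(L² − h²) = 18.557385 + √(16129.0 − 1591.5758) = 18.557385 + 120.571241 = 139.128626

139.1286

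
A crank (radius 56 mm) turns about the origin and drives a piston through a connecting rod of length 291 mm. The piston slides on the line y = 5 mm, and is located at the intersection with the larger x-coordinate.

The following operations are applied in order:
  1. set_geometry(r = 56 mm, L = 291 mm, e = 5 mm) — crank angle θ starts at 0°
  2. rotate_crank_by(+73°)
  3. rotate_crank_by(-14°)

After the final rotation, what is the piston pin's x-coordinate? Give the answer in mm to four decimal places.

set_geometry: r = 56 mm, L = 291 mm, e = 5 mm; θ ← 0°
rotate_crank_by(+73°): θ ← 0° +73° = 73°
rotate_crank_by(-14°): θ ← 73° -14° = 59°
crank pin P = (r cos θ, r sin θ) = (28.842132, 48.001369)
h = r sin θ − e = 48.001369 − 5 = 43.001369
x = r cos θ + √(L² − h²) = 28.842132 + √(84681.0 − 1849.1177) = 28.842132 + 287.805285 = 316.647418

316.6474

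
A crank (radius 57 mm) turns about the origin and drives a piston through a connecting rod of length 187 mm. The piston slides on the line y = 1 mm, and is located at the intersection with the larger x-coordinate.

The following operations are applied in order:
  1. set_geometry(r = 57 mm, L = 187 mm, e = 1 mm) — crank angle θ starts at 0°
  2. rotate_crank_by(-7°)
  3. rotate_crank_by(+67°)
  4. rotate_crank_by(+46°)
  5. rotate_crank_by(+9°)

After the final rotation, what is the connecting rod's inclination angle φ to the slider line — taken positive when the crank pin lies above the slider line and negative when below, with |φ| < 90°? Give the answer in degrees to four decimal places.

set_geometry: r = 57 mm, L = 187 mm, e = 1 mm; θ ← 0°
rotate_crank_by(-7°): θ ← 0° -7° = -7°
rotate_crank_by(+67°): θ ← -7° +67° = 60°
rotate_crank_by(+46°): θ ← 60° +46° = 106°
rotate_crank_by(+9°): θ ← 106° +9° = 115°
crank pin P = (r cos θ, r sin θ) = (-24.089241, 51.659544)
h = r sin θ − e = 51.659544 − 1 = 50.659544
sin φ = h / L = 50.659544 / 187 = 0.27090665
φ = arcsin(0.27090665) = 15.718225°

15.7182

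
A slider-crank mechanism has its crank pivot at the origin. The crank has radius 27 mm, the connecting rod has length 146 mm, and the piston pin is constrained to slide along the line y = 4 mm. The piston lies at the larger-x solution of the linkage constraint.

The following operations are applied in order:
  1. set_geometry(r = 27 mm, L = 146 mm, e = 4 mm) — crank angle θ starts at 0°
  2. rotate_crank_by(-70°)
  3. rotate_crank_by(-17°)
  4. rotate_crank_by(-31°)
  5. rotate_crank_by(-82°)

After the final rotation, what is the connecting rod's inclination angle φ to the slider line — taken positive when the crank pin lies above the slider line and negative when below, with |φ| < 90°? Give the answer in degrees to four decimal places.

set_geometry: r = 27 mm, L = 146 mm, e = 4 mm; θ ← 0°
rotate_crank_by(-70°): θ ← 0° -70° = -70°
rotate_crank_by(-17°): θ ← -70° -17° = -87°
rotate_crank_by(-31°): θ ← -87° -31° = -118°
rotate_crank_by(-82°): θ ← -118° -82° = -200°
crank pin P = (r cos θ, r sin θ) = (-25.371701, 9.234544)
h = r sin θ − e = 9.234544 − 4 = 5.234544
sin φ = h / L = 5.234544 / 146 = 0.03585304
φ = arcsin(0.03585304) = 2.054668°

2.0547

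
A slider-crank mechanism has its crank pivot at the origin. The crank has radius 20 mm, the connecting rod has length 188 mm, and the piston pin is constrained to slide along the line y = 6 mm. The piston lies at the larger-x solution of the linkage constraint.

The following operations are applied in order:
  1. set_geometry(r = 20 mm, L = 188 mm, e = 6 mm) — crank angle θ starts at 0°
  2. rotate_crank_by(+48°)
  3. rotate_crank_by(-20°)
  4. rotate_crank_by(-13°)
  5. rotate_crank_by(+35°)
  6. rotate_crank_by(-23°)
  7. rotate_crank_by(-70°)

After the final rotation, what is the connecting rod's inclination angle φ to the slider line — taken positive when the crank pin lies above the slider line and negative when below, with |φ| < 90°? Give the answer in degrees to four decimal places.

-5.9965

set_geometry: r = 20 mm, L = 188 mm, e = 6 mm; θ ← 0°
rotate_crank_by(+48°): θ ← 0° +48° = 48°
rotate_crank_by(-20°): θ ← 48° -20° = 28°
rotate_crank_by(-13°): θ ← 28° -13° = 15°
rotate_crank_by(+35°): θ ← 15° +35° = 50°
rotate_crank_by(-23°): θ ← 50° -23° = 27°
rotate_crank_by(-70°): θ ← 27° -70° = -43°
crank pin P = (r cos θ, r sin θ) = (14.627074, -13.639967)
h = r sin θ − e = -13.639967 − 6 = -19.639967
sin φ = h / L = -19.639967 / 188 = -0.10446791
φ = arcsin(-0.10446791) = -5.996511°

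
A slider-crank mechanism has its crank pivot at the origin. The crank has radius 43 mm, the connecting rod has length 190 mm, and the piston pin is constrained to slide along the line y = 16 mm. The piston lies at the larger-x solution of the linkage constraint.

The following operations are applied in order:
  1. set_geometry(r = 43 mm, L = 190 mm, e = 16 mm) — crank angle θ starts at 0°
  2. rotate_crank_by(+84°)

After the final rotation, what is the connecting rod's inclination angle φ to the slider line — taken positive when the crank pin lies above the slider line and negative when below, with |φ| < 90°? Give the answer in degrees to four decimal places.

set_geometry: r = 43 mm, L = 190 mm, e = 16 mm; θ ← 0°
rotate_crank_by(+84°): θ ← 0° +84° = 84°
crank pin P = (r cos θ, r sin θ) = (4.494724, 42.764442)
h = r sin θ − e = 42.764442 − 16 = 26.764442
sin φ = h / L = 26.764442 / 190 = 0.14086548
φ = arcsin(0.14086548) = 8.097931°

8.0979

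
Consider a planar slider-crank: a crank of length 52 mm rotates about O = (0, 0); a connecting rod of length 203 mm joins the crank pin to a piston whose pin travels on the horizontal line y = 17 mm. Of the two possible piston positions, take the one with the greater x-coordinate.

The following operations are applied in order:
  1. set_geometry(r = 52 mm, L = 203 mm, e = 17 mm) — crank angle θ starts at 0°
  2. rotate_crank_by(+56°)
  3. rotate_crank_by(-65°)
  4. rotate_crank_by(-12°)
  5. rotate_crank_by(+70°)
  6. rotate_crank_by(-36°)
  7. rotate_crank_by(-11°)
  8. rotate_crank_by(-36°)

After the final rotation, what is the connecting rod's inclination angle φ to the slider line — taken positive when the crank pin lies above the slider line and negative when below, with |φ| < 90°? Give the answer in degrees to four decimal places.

-13.1197

set_geometry: r = 52 mm, L = 203 mm, e = 17 mm; θ ← 0°
rotate_crank_by(+56°): θ ← 0° +56° = 56°
rotate_crank_by(-65°): θ ← 56° -65° = -9°
rotate_crank_by(-12°): θ ← -9° -12° = -21°
rotate_crank_by(+70°): θ ← -21° +70° = 49°
rotate_crank_by(-36°): θ ← 49° -36° = 13°
rotate_crank_by(-11°): θ ← 13° -11° = 2°
rotate_crank_by(-36°): θ ← 2° -36° = -34°
crank pin P = (r cos θ, r sin θ) = (43.109954, -29.078031)
h = r sin θ − e = -29.078031 − 17 = -46.078031
sin φ = h / L = -46.078031 / 203 = -0.22698537
φ = arcsin(-0.22698537) = -13.119653°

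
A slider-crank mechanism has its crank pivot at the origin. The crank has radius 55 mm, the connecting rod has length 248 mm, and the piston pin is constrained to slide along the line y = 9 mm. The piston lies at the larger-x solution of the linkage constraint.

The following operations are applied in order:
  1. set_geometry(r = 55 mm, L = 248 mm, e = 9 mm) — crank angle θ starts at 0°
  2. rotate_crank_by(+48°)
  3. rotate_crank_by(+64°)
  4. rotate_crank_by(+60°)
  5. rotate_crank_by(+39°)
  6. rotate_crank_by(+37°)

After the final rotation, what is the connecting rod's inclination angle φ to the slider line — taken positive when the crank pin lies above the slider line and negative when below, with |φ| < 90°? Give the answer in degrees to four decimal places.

-13.9996

set_geometry: r = 55 mm, L = 248 mm, e = 9 mm; θ ← 0°
rotate_crank_by(+48°): θ ← 0° +48° = 48°
rotate_crank_by(+64°): θ ← 48° +64° = 112°
rotate_crank_by(+60°): θ ← 112° +60° = 172°
rotate_crank_by(+39°): θ ← 172° +39° = 211°
rotate_crank_by(+37°): θ ← 211° +37° = 248°
crank pin P = (r cos θ, r sin θ) = (-20.603363, -50.995112)
h = r sin θ − e = -50.995112 − 9 = -59.995112
sin φ = h / L = -59.995112 / 248 = -0.24191577
φ = arcsin(-0.24191577) = -13.999639°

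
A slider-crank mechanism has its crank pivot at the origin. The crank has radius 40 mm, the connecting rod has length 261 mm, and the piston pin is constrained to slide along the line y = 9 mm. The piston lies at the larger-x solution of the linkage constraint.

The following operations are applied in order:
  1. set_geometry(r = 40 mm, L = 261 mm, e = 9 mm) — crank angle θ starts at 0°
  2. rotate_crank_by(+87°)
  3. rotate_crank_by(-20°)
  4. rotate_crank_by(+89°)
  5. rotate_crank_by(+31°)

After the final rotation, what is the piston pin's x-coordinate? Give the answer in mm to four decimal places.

220.9291

set_geometry: r = 40 mm, L = 261 mm, e = 9 mm; θ ← 0°
rotate_crank_by(+87°): θ ← 0° +87° = 87°
rotate_crank_by(-20°): θ ← 87° -20° = 67°
rotate_crank_by(+89°): θ ← 67° +89° = 156°
rotate_crank_by(+31°): θ ← 156° +31° = 187°
crank pin P = (r cos θ, r sin θ) = (-39.701846, -4.874774)
h = r sin θ − e = -4.874774 − 9 = -13.874774
x = r cos θ + √(L² − h²) = -39.701846 + √(68121.0 − 192.5093) = -39.701846 + 260.630947 = 220.929101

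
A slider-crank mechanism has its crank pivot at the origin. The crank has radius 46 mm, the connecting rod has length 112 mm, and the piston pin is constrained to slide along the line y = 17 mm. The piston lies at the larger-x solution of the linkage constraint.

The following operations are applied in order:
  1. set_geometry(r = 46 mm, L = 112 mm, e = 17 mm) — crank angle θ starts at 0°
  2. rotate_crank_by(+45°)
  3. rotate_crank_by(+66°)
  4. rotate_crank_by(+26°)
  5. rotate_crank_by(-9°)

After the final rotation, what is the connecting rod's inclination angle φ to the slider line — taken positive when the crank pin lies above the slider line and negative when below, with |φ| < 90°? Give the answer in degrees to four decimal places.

9.8961

set_geometry: r = 46 mm, L = 112 mm, e = 17 mm; θ ← 0°
rotate_crank_by(+45°): θ ← 0° +45° = 45°
rotate_crank_by(+66°): θ ← 45° +66° = 111°
rotate_crank_by(+26°): θ ← 111° +26° = 137°
rotate_crank_by(-9°): θ ← 137° -9° = 128°
crank pin P = (r cos θ, r sin θ) = (-28.320428, 36.248495)
h = r sin θ − e = 36.248495 − 17 = 19.248495
sin φ = h / L = 19.248495 / 112 = 0.17186156
φ = arcsin(0.17186156) = 9.896072°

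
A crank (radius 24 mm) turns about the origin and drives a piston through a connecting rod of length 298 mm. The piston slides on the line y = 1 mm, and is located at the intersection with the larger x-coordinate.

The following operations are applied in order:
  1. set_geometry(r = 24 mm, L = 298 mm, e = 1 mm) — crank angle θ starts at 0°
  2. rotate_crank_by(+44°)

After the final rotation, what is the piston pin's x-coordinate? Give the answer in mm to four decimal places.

set_geometry: r = 24 mm, L = 298 mm, e = 1 mm; θ ← 0°
rotate_crank_by(+44°): θ ← 0° +44° = 44°
crank pin P = (r cos θ, r sin θ) = (17.264155, 16.671801)
h = r sin θ − e = 16.671801 − 1 = 15.671801
x = r cos θ + √(L² − h²) = 17.264155 + √(88804.0 − 245.6053) = 17.264155 + 297.587625 = 314.851780

314.8518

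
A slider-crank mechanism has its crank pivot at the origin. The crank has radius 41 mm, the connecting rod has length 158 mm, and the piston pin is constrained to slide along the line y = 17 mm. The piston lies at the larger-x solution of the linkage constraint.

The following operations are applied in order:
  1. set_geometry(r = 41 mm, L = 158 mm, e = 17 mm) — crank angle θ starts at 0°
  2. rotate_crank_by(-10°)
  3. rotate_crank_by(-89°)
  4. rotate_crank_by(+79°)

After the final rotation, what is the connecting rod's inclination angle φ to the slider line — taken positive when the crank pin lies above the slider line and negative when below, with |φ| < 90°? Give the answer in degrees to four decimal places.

-11.3234

set_geometry: r = 41 mm, L = 158 mm, e = 17 mm; θ ← 0°
rotate_crank_by(-10°): θ ← 0° -10° = -10°
rotate_crank_by(-89°): θ ← -10° -89° = -99°
rotate_crank_by(+79°): θ ← -99° +79° = -20°
crank pin P = (r cos θ, r sin θ) = (38.527397, -14.022826)
h = r sin θ − e = -14.022826 − 17 = -31.022826
sin φ = h / L = -31.022826 / 158 = -0.19634700
φ = arcsin(-0.19634700) = -11.323422°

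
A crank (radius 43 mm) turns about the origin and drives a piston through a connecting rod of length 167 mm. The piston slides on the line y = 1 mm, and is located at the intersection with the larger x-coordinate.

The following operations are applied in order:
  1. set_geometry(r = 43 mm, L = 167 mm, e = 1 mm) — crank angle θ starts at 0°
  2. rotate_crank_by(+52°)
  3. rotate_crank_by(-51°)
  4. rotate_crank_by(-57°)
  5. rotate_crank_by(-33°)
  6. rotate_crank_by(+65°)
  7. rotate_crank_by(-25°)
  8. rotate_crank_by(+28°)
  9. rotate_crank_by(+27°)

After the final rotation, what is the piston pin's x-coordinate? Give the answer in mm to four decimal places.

set_geometry: r = 43 mm, L = 167 mm, e = 1 mm; θ ← 0°
rotate_crank_by(+52°): θ ← 0° +52° = 52°
rotate_crank_by(-51°): θ ← 52° -51° = 1°
rotate_crank_by(-57°): θ ← 1° -57° = -56°
rotate_crank_by(-33°): θ ← -56° -33° = -89°
rotate_crank_by(+65°): θ ← -89° +65° = -24°
rotate_crank_by(-25°): θ ← -24° -25° = -49°
rotate_crank_by(+28°): θ ← -49° +28° = -21°
rotate_crank_by(+27°): θ ← -21° +27° = 6°
crank pin P = (r cos θ, r sin θ) = (42.764442, 4.494724)
h = r sin θ − e = 4.494724 − 1 = 3.494724
x = r cos θ + √(L² − h²) = 42.764442 + √(27889.0 − 12.2131) = 42.764442 + 166.963430 = 209.727871

209.7279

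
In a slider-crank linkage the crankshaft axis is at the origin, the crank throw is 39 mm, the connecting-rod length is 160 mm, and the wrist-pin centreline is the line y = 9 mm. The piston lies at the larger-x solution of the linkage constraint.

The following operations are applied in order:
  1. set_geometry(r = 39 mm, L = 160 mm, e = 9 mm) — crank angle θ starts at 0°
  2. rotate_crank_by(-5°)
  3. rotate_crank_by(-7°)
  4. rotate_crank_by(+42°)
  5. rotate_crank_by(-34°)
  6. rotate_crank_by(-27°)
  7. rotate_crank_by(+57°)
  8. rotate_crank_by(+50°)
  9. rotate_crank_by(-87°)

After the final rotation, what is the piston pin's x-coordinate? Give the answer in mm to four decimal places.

set_geometry: r = 39 mm, L = 160 mm, e = 9 mm; θ ← 0°
rotate_crank_by(-5°): θ ← 0° -5° = -5°
rotate_crank_by(-7°): θ ← -5° -7° = -12°
rotate_crank_by(+42°): θ ← -12° +42° = 30°
rotate_crank_by(-34°): θ ← 30° -34° = -4°
rotate_crank_by(-27°): θ ← -4° -27° = -31°
rotate_crank_by(+57°): θ ← -31° +57° = 26°
rotate_crank_by(+50°): θ ← 26° +50° = 76°
rotate_crank_by(-87°): θ ← 76° -87° = -11°
crank pin P = (r cos θ, r sin θ) = (38.283460, -7.441551)
h = r sin θ − e = -7.441551 − 9 = -16.441551
x = r cos θ + √(L² − h²) = 38.283460 + √(25600.0 − 270.3246) = 38.283460 + 159.152994 = 197.436454

197.4365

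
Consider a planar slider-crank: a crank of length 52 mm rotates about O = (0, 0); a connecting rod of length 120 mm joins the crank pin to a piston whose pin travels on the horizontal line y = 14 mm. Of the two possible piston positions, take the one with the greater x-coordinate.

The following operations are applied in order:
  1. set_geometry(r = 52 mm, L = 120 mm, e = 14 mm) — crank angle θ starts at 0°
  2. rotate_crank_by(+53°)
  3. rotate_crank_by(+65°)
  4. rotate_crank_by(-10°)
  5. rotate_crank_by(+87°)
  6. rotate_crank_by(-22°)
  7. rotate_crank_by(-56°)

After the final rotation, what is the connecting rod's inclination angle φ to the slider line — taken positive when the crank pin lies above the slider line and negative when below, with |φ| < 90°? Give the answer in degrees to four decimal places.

set_geometry: r = 52 mm, L = 120 mm, e = 14 mm; θ ← 0°
rotate_crank_by(+53°): θ ← 0° +53° = 53°
rotate_crank_by(+65°): θ ← 53° +65° = 118°
rotate_crank_by(-10°): θ ← 118° -10° = 108°
rotate_crank_by(+87°): θ ← 108° +87° = 195°
rotate_crank_by(-22°): θ ← 195° -22° = 173°
rotate_crank_by(-56°): θ ← 173° -56° = 117°
crank pin P = (r cos θ, r sin θ) = (-23.607506, 46.332339)
h = r sin θ − e = 46.332339 − 14 = 32.332339
sin φ = h / L = 32.332339 / 120 = 0.26943616
φ = arcsin(0.26943616) = 15.630718°

15.6307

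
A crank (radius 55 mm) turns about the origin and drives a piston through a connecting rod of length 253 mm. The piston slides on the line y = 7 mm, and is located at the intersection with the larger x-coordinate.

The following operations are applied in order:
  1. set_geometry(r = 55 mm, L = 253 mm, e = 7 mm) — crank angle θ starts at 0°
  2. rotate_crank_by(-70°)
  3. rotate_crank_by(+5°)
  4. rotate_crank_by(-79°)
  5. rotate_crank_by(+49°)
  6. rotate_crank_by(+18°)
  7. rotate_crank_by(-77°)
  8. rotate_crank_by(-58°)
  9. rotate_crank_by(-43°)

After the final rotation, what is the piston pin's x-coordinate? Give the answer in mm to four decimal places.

set_geometry: r = 55 mm, L = 253 mm, e = 7 mm; θ ← 0°
rotate_crank_by(-70°): θ ← 0° -70° = -70°
rotate_crank_by(+5°): θ ← -70° +5° = -65°
rotate_crank_by(-79°): θ ← -65° -79° = -144°
rotate_crank_by(+49°): θ ← -144° +49° = -95°
rotate_crank_by(+18°): θ ← -95° +18° = -77°
rotate_crank_by(-77°): θ ← -77° -77° = -154°
rotate_crank_by(-58°): θ ← -154° -58° = -212°
rotate_crank_by(-43°): θ ← -212° -43° = -255°
crank pin P = (r cos θ, r sin θ) = (-14.235047, 53.125920)
h = r sin θ − e = 53.125920 − 7 = 46.125920
x = r cos θ + √(L² − h²) = -14.235047 + √(64009.0 − 2127.6005) = -14.235047 + 248.759722 = 234.524675

234.5247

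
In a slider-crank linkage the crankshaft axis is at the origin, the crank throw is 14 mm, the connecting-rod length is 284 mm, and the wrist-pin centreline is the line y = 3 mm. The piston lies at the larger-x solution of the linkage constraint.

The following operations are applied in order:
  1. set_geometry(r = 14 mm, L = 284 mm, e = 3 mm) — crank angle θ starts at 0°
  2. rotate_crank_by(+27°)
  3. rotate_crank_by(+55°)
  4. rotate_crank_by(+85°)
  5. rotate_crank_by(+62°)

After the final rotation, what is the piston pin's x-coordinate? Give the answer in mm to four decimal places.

274.4910

set_geometry: r = 14 mm, L = 284 mm, e = 3 mm; θ ← 0°
rotate_crank_by(+27°): θ ← 0° +27° = 27°
rotate_crank_by(+55°): θ ← 27° +55° = 82°
rotate_crank_by(+85°): θ ← 82° +85° = 167°
rotate_crank_by(+62°): θ ← 167° +62° = 229°
crank pin P = (r cos θ, r sin θ) = (-9.184826, -10.565934)
h = r sin θ − e = -10.565934 − 3 = -13.565934
x = r cos θ + √(L² − h²) = -9.184826 + √(80656.0 − 184.0346) = -9.184826 + 283.675810 = 274.490984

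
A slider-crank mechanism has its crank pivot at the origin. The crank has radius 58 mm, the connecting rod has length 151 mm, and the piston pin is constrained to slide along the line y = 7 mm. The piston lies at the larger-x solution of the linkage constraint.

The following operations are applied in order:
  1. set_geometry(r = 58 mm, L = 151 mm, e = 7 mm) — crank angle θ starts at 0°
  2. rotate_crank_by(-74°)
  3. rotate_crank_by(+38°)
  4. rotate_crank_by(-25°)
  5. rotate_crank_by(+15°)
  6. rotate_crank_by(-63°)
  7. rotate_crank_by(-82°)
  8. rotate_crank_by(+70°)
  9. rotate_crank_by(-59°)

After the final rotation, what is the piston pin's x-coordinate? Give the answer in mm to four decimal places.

set_geometry: r = 58 mm, L = 151 mm, e = 7 mm; θ ← 0°
rotate_crank_by(-74°): θ ← 0° -74° = -74°
rotate_crank_by(+38°): θ ← -74° +38° = -36°
rotate_crank_by(-25°): θ ← -36° -25° = -61°
rotate_crank_by(+15°): θ ← -61° +15° = -46°
rotate_crank_by(-63°): θ ← -46° -63° = -109°
rotate_crank_by(-82°): θ ← -109° -82° = -191°
rotate_crank_by(+70°): θ ← -191° +70° = -121°
rotate_crank_by(-59°): θ ← -121° -59° = -180°
crank pin P = (r cos θ, r sin θ) = (-58.000000, -0.000000)
h = r sin θ − e = -0.000000 − 7 = -7.000000
x = r cos θ + √(L² − h²) = -58.000000 + √(22801.0 − 49.0000) = -58.000000 + 150.837661 = 92.837661

92.8377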